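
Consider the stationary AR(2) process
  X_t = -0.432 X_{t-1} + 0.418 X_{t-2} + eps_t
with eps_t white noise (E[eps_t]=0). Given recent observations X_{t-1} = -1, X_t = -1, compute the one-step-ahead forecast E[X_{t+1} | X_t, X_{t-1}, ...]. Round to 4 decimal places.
E[X_{t+1} \mid \mathcal F_t] = 0.0140

For an AR(p) model X_t = c + sum_i phi_i X_{t-i} + eps_t, the
one-step-ahead conditional mean is
  E[X_{t+1} | X_t, ...] = c + sum_i phi_i X_{t+1-i}.
Substitute known values:
  E[X_{t+1} | ...] = (-0.432) * (-1) + (0.418) * (-1)
                   = 0.0140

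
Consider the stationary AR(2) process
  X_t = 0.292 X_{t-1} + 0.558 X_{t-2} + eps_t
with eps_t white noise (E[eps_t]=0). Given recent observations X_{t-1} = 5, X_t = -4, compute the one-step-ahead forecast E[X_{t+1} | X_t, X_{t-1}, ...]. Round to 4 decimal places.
E[X_{t+1} \mid \mathcal F_t] = 1.6220

For an AR(p) model X_t = c + sum_i phi_i X_{t-i} + eps_t, the
one-step-ahead conditional mean is
  E[X_{t+1} | X_t, ...] = c + sum_i phi_i X_{t+1-i}.
Substitute known values:
  E[X_{t+1} | ...] = (0.292) * (-4) + (0.558) * (5)
                   = 1.6220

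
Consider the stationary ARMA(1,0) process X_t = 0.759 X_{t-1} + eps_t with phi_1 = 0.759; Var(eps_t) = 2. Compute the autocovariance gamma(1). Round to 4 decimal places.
\gamma(1) = 3.5809

Multiply the model equation by X_{t-k} and take expectations. With theta_0 = psi_0 = 1 and psi_j the MA(infinity) weights, this gives
  gamma(k) - sum_i phi_i gamma(k-i) = c_k,
  c_k = sigma^2 * sum_{j=k..q} theta_j psi_{j-k}   (c_k = 0 for k > q),
using gamma(-m) = gamma(m).
Pure AR (q = 0): c_0 = sigma^2 = 2, c_k = 0 for k >= 1.
Equations for k = 0 and k = 1 (AR order 1):
  gamma(0) = phi_1 gamma(1) + c_0
  gamma(1) = phi_1 gamma(0) + c_1
Substituting the second into the first: gamma(0) (1 - phi_1^2) = c_0 + phi_1 c_1, so
  gamma(0) = c_0 / (1 - phi_1^2) = 2 / (1 - (0.759)^2) = 2 / 0.423919 = 4.717882.
  gamma(1) = phi_1 gamma(0) = (0.759)(4.717882) = 3.580873.
Therefore gamma(1) = 3.5809 (to 4 decimal places).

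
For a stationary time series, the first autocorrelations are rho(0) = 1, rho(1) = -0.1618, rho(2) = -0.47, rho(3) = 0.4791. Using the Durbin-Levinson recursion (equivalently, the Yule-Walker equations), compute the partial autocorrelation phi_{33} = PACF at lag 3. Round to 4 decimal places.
\phi_{33} = 0.3909

The PACF at lag k is phi_{kk}, the last component of the solution
to the Yule-Walker system G_k phi = r_k where
  (G_k)_{ij} = rho(|i - j|), (r_k)_i = rho(i), i,j = 1..k.
Equivalently, Durbin-Levinson gives phi_{kk} iteratively:
  phi_{11} = rho(1)
  phi_{kk} = [rho(k) - sum_{j=1..k-1} phi_{k-1,j} rho(k-j)]
            / [1 - sum_{j=1..k-1} phi_{k-1,j} rho(j)],
  phi_{k,j} = phi_{k-1,j} - phi_{kk} phi_{k-1,k-j},  j = 1..k-1.
Step k = 1:
  phi_11 = rho(1) = -0.1618.
Step k = 2:
  phi_22 = [rho(2) - phi_11 rho(1)] / [1 - phi_11 rho(1)] = [-0.47 - (-0.1618)(-0.1618)] / [1 - (-0.1618)(-0.1618)]
         = -0.49617924 / 0.97382076 = -0.509518.
  Update: phi_21 = phi_11 - phi_22 phi_11 = -0.1618 - (-0.509518)(-0.1618) = -0.24424.
Step k = 3:
  phi_33 = [rho(3) - phi_21 rho(2) - phi_22 rho(1)] / [1 - phi_21 rho(1) - phi_22 rho(2)]
    numerator   = 0.4791 - (-0.24424)(-0.47) - (-0.509518)(-0.1618) = 0.28186717
    denominator = 1 - (-0.24424)(-0.1618) - (-0.509518)(-0.47) = 0.72100849
  phi_33 = 0.28186717 / 0.72100849 = 0.3909.
Therefore phi_{33} = 0.3909.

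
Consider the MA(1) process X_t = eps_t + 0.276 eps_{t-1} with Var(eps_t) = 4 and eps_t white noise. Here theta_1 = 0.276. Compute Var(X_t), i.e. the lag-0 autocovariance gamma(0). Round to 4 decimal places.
\gamma(0) = 4.3047

For an MA(q) process X_t = eps_t + sum_i theta_i eps_{t-i} with
Var(eps_t) = sigma^2, the variance is
  gamma(0) = sigma^2 * (1 + sum_i theta_i^2).
  sum_i theta_i^2 = (0.276)^2 = 0.076176.
  gamma(0) = 4 * (1 + 0.076176) = 4 * 1.076176 = 4.304704, which rounds to 4.3047.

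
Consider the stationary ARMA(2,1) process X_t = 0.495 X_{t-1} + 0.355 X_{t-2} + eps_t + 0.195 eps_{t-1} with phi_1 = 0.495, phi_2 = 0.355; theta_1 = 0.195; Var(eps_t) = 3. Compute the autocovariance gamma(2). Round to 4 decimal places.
\gamma(2) = 8.6563

Multiply the model equation by X_{t-k} and take expectations. With theta_0 = psi_0 = 1 and psi_j the MA(infinity) weights, this gives
  gamma(k) - sum_i phi_i gamma(k-i) = c_k,
  c_k = sigma^2 * sum_{j=k..q} theta_j psi_{j-k}   (c_k = 0 for k > q),
using gamma(-m) = gamma(m).
psi-weights needed (psi_j = theta_j + sum_i phi_i psi_{j-i}):
  psi_1 = theta_1 + phi_1 = 0.195 + (0.495) = 0.69
Right-hand sides:
  c_0 = sigma^2 (1 + theta_1 psi_1) = 3 * (1 + (0.195)(0.69)) = 3 * 1.13455 = 3.40365
  c_1 = sigma^2 theta_1 = 3 * (0.195) = 0.585
  c_2 = 0
Equations for k = 0, 1, 2 (AR order 2, c_2 = 0):
  (E0) gamma(0) = phi_1 gamma(1) + phi_2 gamma(2) + c_0
  (E1) gamma(1) = phi_1 gamma(0) + phi_2 gamma(1) + c_1
  (E2) gamma(2) = phi_1 gamma(1) + phi_2 gamma(0)
From (E1): gamma(1) = A gamma(0) + B with
  A = phi_1 / (1 - phi_2) = 0.495 / 0.645 = 0.767442,   B = c_1 / (1 - phi_2) = 0.585 / 0.645 = 0.906977.
Insert (E2) into (E0): gamma(0) (1 - phi_2^2) = phi_1 (1 + phi_2) gamma(1) + c_0.
  phi_1 (1 + phi_2) = (0.495)(1.355) = 0.670725,   1 - phi_2^2 = 0.873975.
Replace gamma(1) by A gamma(0) + B and collect gamma(0):
  gamma(0) [0.873975 - (0.670725)(0.767442)] = (0.670725)(0.906977) + 3.40365
  gamma(0) * 0.359233 = 4.011982
  gamma(0) = 4.011982 / 0.359233 = 11.168203.
  gamma(1) = A gamma(0) + B = (0.767442)(11.168203) + (0.906977) = 9.477923.
  gamma(2) = phi_1 gamma(1) + phi_2 gamma(0) = (0.495)(9.477923) + (0.355)(11.168203) = 8.656284.
Therefore gamma(2) = 8.6563 (to 4 decimal places).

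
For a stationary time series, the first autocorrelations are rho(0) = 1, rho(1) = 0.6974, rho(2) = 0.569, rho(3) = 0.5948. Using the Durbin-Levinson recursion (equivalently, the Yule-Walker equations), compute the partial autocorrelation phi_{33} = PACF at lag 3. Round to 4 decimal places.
\phi_{33} = 0.2990

The PACF at lag k is phi_{kk}, the last component of the solution
to the Yule-Walker system G_k phi = r_k where
  (G_k)_{ij} = rho(|i - j|), (r_k)_i = rho(i), i,j = 1..k.
Equivalently, Durbin-Levinson gives phi_{kk} iteratively:
  phi_{11} = rho(1)
  phi_{kk} = [rho(k) - sum_{j=1..k-1} phi_{k-1,j} rho(k-j)]
            / [1 - sum_{j=1..k-1} phi_{k-1,j} rho(j)],
  phi_{k,j} = phi_{k-1,j} - phi_{kk} phi_{k-1,k-j},  j = 1..k-1.
Step k = 1:
  phi_11 = rho(1) = 0.6974.
Step k = 2:
  phi_22 = [rho(2) - phi_11 rho(1)] / [1 - phi_11 rho(1)] = [0.569 - (0.6974)(0.6974)] / [1 - (0.6974)(0.6974)]
         = 0.08263324 / 0.51363324 = 0.16088.
  Update: phi_21 = phi_11 - phi_22 phi_11 = 0.6974 - (0.16088)(0.6974) = 0.585202.
Step k = 3:
  phi_33 = [rho(3) - phi_21 rho(2) - phi_22 rho(1)] / [1 - phi_21 rho(1) - phi_22 rho(2)]
    numerator   = 0.5948 - (0.585202)(0.569) - (0.16088)(0.6974) = 0.14962223
    denominator = 1 - (0.585202)(0.6974) - (0.16088)(0.569) = 0.50033922
  phi_33 = 0.14962223 / 0.50033922 = 0.299.
Therefore phi_{33} = 0.2990.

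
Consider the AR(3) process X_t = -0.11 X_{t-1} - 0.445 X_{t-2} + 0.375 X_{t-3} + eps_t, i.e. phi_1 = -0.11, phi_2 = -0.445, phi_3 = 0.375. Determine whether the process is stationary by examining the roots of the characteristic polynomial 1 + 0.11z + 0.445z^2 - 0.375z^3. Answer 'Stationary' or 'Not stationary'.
\text{Stationary}

The AR(p) characteristic polynomial is P(z) = 1 + 0.11z + 0.445z^2 - 0.375z^3.
Stationarity requires all roots to lie outside the unit circle, i.e. |z| > 1 for every root.
Degree 3: look for a simple real root z0 first, then factor out (1 - z/z0) and solve the remaining quadratic.
Testing z0 = 2: P(2) = 1 + (0.11)(2) + (0.445)(2)^2 + (-0.375)(2)^3
  = 1 + (0.22) + (1.78) + (-3) = 0.  So z_0 = 2 is a root, |z_0| = 2.
Divide out the factor (1 - 0.5 z) = (1 - z/z0) (since 1/z0 = 0.5):
  P(z) = (1 - 0.5 z)(1 + (0.61) z + (0.75) z^2)
  [check: z-coef 0.61 - (0.5) = 0.11; z^2-coef 0.75 - (0.5)(0.61) = 0.445; z^3-coef -(0.5)(0.75) = -0.375.]
Remaining roots from the quadratic factor 1 + (0.61) z + (0.75) z^2:
  Set 1 + (0.61) z + (0.75) z^2 = 0, i.e. a z^2 + b z + c = 0 with a = 0.75, b = 0.61, c = 1.
  Discriminant D = b^2 - 4ac = (0.61)^2 - 4*(0.75)*1 = 0.3721 - (3) = -2.6279.
  D < 0, so the roots are the complex-conjugate pair z = (-b +/- i sqrt(-D)) / (2a) = -0.4067 +/- 1.0807i.
  For a conjugate pair |z|^2 = z * conj(z) = (product of roots) = c/a = 1/(0.75) = 1.333333, so |z| = sqrt(1.333333) = 1.1547 for both roots.
Moduli of all roots: 2.0000, 1.1547, 1.1547.
All moduli strictly greater than 1? Yes.
Verdict: Stationary.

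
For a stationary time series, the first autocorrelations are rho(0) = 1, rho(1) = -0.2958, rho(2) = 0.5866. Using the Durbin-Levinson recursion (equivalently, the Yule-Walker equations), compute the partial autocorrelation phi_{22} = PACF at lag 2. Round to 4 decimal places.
\phi_{22} = 0.5470

The PACF at lag k is phi_{kk}, the last component of the solution
to the Yule-Walker system G_k phi = r_k where
  (G_k)_{ij} = rho(|i - j|), (r_k)_i = rho(i), i,j = 1..k.
Equivalently, Durbin-Levinson gives phi_{kk} iteratively:
  phi_{11} = rho(1)
  phi_{kk} = [rho(k) - sum_{j=1..k-1} phi_{k-1,j} rho(k-j)]
            / [1 - sum_{j=1..k-1} phi_{k-1,j} rho(j)],
  phi_{k,j} = phi_{k-1,j} - phi_{kk} phi_{k-1,k-j},  j = 1..k-1.
Step k = 1:
  phi_11 = rho(1) = -0.2958.
Step k = 2:
  phi_22 = [rho(2) - phi_11 rho(1)] / [1 - phi_11 rho(1)] = [0.5866 - (-0.2958)(-0.2958)] / [1 - (-0.2958)(-0.2958)]
         = 0.49910236 / 0.91250236 = 0.547.
Therefore phi_{22} = 0.5470.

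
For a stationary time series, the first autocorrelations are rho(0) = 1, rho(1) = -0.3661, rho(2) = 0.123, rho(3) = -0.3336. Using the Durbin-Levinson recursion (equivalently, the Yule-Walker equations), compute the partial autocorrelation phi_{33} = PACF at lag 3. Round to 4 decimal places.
\phi_{33} = -0.3380

The PACF at lag k is phi_{kk}, the last component of the solution
to the Yule-Walker system G_k phi = r_k where
  (G_k)_{ij} = rho(|i - j|), (r_k)_i = rho(i), i,j = 1..k.
Equivalently, Durbin-Levinson gives phi_{kk} iteratively:
  phi_{11} = rho(1)
  phi_{kk} = [rho(k) - sum_{j=1..k-1} phi_{k-1,j} rho(k-j)]
            / [1 - sum_{j=1..k-1} phi_{k-1,j} rho(j)],
  phi_{k,j} = phi_{k-1,j} - phi_{kk} phi_{k-1,k-j},  j = 1..k-1.
Step k = 1:
  phi_11 = rho(1) = -0.3661.
Step k = 2:
  phi_22 = [rho(2) - phi_11 rho(1)] / [1 - phi_11 rho(1)] = [0.123 - (-0.3661)(-0.3661)] / [1 - (-0.3661)(-0.3661)]
         = -0.01102921 / 0.86597079 = -0.012736.
  Update: phi_21 = phi_11 - phi_22 phi_11 = -0.3661 - (-0.012736)(-0.3661) = -0.370763.
Step k = 3:
  phi_33 = [rho(3) - phi_21 rho(2) - phi_22 rho(1)] / [1 - phi_21 rho(1) - phi_22 rho(2)]
    numerator   = -0.3336 - (-0.370763)(0.123) - (-0.012736)(-0.3661) = -0.29265892
    denominator = 1 - (-0.370763)(-0.3661) - (-0.012736)(0.123) = 0.86583032
  phi_33 = -0.29265892 / 0.86583032 = -0.338.
Therefore phi_{33} = -0.3380.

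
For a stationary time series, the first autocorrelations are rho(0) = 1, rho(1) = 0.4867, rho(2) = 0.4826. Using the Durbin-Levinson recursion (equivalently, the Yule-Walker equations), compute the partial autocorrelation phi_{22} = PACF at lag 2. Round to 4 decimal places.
\phi_{22} = 0.3220

The PACF at lag k is phi_{kk}, the last component of the solution
to the Yule-Walker system G_k phi = r_k where
  (G_k)_{ij} = rho(|i - j|), (r_k)_i = rho(i), i,j = 1..k.
Equivalently, Durbin-Levinson gives phi_{kk} iteratively:
  phi_{11} = rho(1)
  phi_{kk} = [rho(k) - sum_{j=1..k-1} phi_{k-1,j} rho(k-j)]
            / [1 - sum_{j=1..k-1} phi_{k-1,j} rho(j)],
  phi_{k,j} = phi_{k-1,j} - phi_{kk} phi_{k-1,k-j},  j = 1..k-1.
Step k = 1:
  phi_11 = rho(1) = 0.4867.
Step k = 2:
  phi_22 = [rho(2) - phi_11 rho(1)] / [1 - phi_11 rho(1)] = [0.4826 - (0.4867)(0.4867)] / [1 - (0.4867)(0.4867)]
         = 0.24572311 / 0.76312311 = 0.322.
Therefore phi_{22} = 0.3220.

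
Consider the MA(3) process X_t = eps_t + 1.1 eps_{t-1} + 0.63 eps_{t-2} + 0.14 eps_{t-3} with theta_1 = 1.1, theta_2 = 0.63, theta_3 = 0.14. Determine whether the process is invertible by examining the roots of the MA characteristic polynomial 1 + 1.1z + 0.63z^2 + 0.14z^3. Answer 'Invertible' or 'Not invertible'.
\text{Invertible}

The MA(q) characteristic polynomial is P(z) = 1 + 1.1z + 0.63z^2 + 0.14z^3.
Invertibility requires all roots to lie outside the unit circle, i.e. |z| > 1 for every root.
Degree 3: look for a simple real root z0 first, then factor out (1 - z/z0) and solve the remaining quadratic.
Testing z0 = -2.5: P(-2.5) = 1 + (1.1)(-2.5) + (0.63)(-2.5)^2 + (0.14)(-2.5)^3
  = 1 + (-2.75) + (3.9375) + (-2.1875) = 0.  So z_0 = -2.5 is a root, |z_0| = 2.5.
Divide out the factor (1 + 0.4 z) = (1 - z/z0) (since 1/z0 = -0.4):
  P(z) = (1 + 0.4 z)(1 + (0.7) z + (0.35) z^2)
  [check: z-coef 0.7 - (-0.4) = 1.1; z^2-coef 0.35 - (-0.4)(0.7) = 0.63; z^3-coef -(-0.4)(0.35) = 0.14.]
Remaining roots from the quadratic factor 1 + (0.7) z + (0.35) z^2:
  Set 1 + (0.7) z + (0.35) z^2 = 0, i.e. a z^2 + b z + c = 0 with a = 0.35, b = 0.7, c = 1.
  Discriminant D = b^2 - 4ac = (0.7)^2 - 4*(0.35)*1 = 0.49 - (1.4) = -0.91.
  D < 0, so the roots are the complex-conjugate pair z = (-b +/- i sqrt(-D)) / (2a) = -1 +/- 1.3628i.
  For a conjugate pair |z|^2 = z * conj(z) = (product of roots) = c/a = 1/(0.35) = 2.857143, so |z| = sqrt(2.857143) = 1.6903 for both roots.
Moduli of all roots: 2.5000, 1.6903, 1.6903.
All moduli strictly greater than 1? Yes.
Verdict: Invertible.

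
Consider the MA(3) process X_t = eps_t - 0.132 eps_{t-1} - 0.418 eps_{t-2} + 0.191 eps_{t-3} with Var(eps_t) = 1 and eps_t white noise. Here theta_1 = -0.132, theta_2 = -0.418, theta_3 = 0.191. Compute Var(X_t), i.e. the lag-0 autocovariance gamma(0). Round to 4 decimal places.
\gamma(0) = 1.2286

For an MA(q) process X_t = eps_t + sum_i theta_i eps_{t-i} with
Var(eps_t) = sigma^2, the variance is
  gamma(0) = sigma^2 * (1 + sum_i theta_i^2).
  sum_i theta_i^2 = (-0.132)^2 + (-0.418)^2 + (0.191)^2 = 0.017424 + 0.174724 + 0.036481 = 0.228629.
  gamma(0) = 1 * (1 + 0.228629) = 1 * 1.228629 = 1.228629, which rounds to 1.2286.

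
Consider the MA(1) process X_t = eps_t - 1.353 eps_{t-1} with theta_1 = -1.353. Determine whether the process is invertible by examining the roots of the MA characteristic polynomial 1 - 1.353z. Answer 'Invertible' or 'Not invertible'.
\text{Not invertible}

The MA(q) characteristic polynomial is P(z) = 1 - 1.353z.
Invertibility requires all roots to lie outside the unit circle, i.e. |z| > 1 for every root.
This is linear in z: 1 + (-1.353) z = 0  =>  z = -1/(-1.353) = 0.739098,  |z| = 0.739098.
Moduli of all roots: 0.7391.
All moduli strictly greater than 1? No.
Verdict: Not invertible.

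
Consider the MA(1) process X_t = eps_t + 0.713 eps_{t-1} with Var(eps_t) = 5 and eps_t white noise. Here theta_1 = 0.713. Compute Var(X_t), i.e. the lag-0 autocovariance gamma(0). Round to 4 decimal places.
\gamma(0) = 7.5418

For an MA(q) process X_t = eps_t + sum_i theta_i eps_{t-i} with
Var(eps_t) = sigma^2, the variance is
  gamma(0) = sigma^2 * (1 + sum_i theta_i^2).
  sum_i theta_i^2 = (0.713)^2 = 0.508369.
  gamma(0) = 5 * (1 + 0.508369) = 5 * 1.508369 = 7.541845, which rounds to 7.5418.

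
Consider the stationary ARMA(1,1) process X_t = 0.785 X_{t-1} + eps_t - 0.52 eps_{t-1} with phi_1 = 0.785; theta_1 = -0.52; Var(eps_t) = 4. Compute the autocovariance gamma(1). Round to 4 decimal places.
\gamma(1) = 1.6346

Multiply the model equation by X_{t-k} and take expectations. With theta_0 = psi_0 = 1 and psi_j the MA(infinity) weights, this gives
  gamma(k) - sum_i phi_i gamma(k-i) = c_k,
  c_k = sigma^2 * sum_{j=k..q} theta_j psi_{j-k}   (c_k = 0 for k > q),
using gamma(-m) = gamma(m).
psi-weights needed (psi_j = theta_j + sum_i phi_i psi_{j-i}):
  psi_1 = theta_1 + phi_1 = -0.52 + (0.785) = 0.265
Right-hand sides:
  c_0 = sigma^2 (1 + theta_1 psi_1) = 4 * (1 + (-0.52)(0.265)) = 4 * 0.8622 = 3.4488
  c_1 = sigma^2 theta_1 = 4 * (-0.52) = -2.08
  c_2 = 0
Equations for k = 0 and k = 1 (AR order 1):
  gamma(0) = phi_1 gamma(1) + c_0
  gamma(1) = phi_1 gamma(0) + c_1
Substituting the second into the first: gamma(0) (1 - phi_1^2) = c_0 + phi_1 c_1, so
  gamma(0) = (c_0 + phi_1 c_1) / (1 - phi_1^2) = (3.4488 + (0.785)(-2.08)) / (1 - (0.785)^2) = 1.816 / 0.383775 = 4.731939.
  gamma(1) = phi_1 gamma(0) + c_1 = (0.785)(4.731939) + (-2.08) = 1.634572.
Therefore gamma(1) = 1.6346 (to 4 decimal places).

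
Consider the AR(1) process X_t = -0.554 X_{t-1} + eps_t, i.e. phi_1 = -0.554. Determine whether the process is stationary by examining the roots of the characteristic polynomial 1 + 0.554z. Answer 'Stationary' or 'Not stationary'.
\text{Stationary}

The AR(p) characteristic polynomial is P(z) = 1 + 0.554z.
Stationarity requires all roots to lie outside the unit circle, i.e. |z| > 1 for every root.
This is linear in z: 1 + (0.554) z = 0  =>  z = -1/(0.554) = -1.805054,  |z| = 1.805054.
Moduli of all roots: 1.8051.
All moduli strictly greater than 1? Yes.
Verdict: Stationary.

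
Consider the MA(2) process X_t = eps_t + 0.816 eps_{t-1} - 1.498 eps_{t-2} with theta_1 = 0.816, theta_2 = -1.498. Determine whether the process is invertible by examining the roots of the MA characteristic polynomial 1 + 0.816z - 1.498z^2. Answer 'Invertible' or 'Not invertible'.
\text{Not invertible}

The MA(q) characteristic polynomial is P(z) = 1 + 0.816z - 1.498z^2.
Invertibility requires all roots to lie outside the unit circle, i.e. |z| > 1 for every root.
Set 1 + (0.816) z + (-1.498) z^2 = 0, i.e. a z^2 + b z + c = 0 with a = -1.498, b = 0.816, c = 1.
Discriminant D = b^2 - 4ac = (0.816)^2 - 4*(-1.498)*1 = 0.665856 - (-5.992) = 6.657856.
D >= 0, so the roots are real: z = (-b +/- sqrt(D)) / (2a) = (-0.816 +/- 2.580282) / (-2.996).
  z_1 = (-0.816 + 2.580282) / (-2.996) = -0.5889,   |z_1| = 0.5889.
  z_2 = (-0.816 - 2.580282) / (-2.996) = 1.1336,   |z_2| = 1.1336.
Moduli of all roots: 0.5889, 1.1336.
All moduli strictly greater than 1? No.
Verdict: Not invertible.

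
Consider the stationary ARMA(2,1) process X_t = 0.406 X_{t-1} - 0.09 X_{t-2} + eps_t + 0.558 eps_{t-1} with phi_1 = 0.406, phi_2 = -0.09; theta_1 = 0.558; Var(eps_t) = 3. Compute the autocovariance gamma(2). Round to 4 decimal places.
\gamma(2) = 0.9949

Multiply the model equation by X_{t-k} and take expectations. With theta_0 = psi_0 = 1 and psi_j the MA(infinity) weights, this gives
  gamma(k) - sum_i phi_i gamma(k-i) = c_k,
  c_k = sigma^2 * sum_{j=k..q} theta_j psi_{j-k}   (c_k = 0 for k > q),
using gamma(-m) = gamma(m).
psi-weights needed (psi_j = theta_j + sum_i phi_i psi_{j-i}):
  psi_1 = theta_1 + phi_1 = 0.558 + (0.406) = 0.964
Right-hand sides:
  c_0 = sigma^2 (1 + theta_1 psi_1) = 3 * (1 + (0.558)(0.964)) = 3 * 1.537912 = 4.613736
  c_1 = sigma^2 theta_1 = 3 * (0.558) = 1.674
  c_2 = 0
Equations for k = 0, 1, 2 (AR order 2, c_2 = 0):
  (E0) gamma(0) = phi_1 gamma(1) + phi_2 gamma(2) + c_0
  (E1) gamma(1) = phi_1 gamma(0) + phi_2 gamma(1) + c_1
  (E2) gamma(2) = phi_1 gamma(1) + phi_2 gamma(0)
From (E1): gamma(1) = A gamma(0) + B with
  A = phi_1 / (1 - phi_2) = 0.406 / 1.09 = 0.372477,   B = c_1 / (1 - phi_2) = 1.674 / 1.09 = 1.53578.
Insert (E2) into (E0): gamma(0) (1 - phi_2^2) = phi_1 (1 + phi_2) gamma(1) + c_0.
  phi_1 (1 + phi_2) = (0.406)(0.91) = 0.36946,   1 - phi_2^2 = 0.9919.
Replace gamma(1) by A gamma(0) + B and collect gamma(0):
  gamma(0) [0.9919 - (0.36946)(0.372477)] = (0.36946)(1.53578) + 4.613736
  gamma(0) * 0.854285 = 5.181145
  gamma(0) = 5.181145 / 0.854285 = 6.064893.
  gamma(1) = A gamma(0) + B = (0.372477)(6.064893) + (1.53578) = 3.794814.
  gamma(2) = phi_1 gamma(1) + phi_2 gamma(0) = (0.406)(3.794814) + (-0.09)(6.064893) = 0.994854.
Therefore gamma(2) = 0.9949 (to 4 decimal places).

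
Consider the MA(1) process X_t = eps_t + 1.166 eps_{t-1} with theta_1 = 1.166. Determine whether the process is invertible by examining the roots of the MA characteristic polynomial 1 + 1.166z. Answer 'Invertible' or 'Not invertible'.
\text{Not invertible}

The MA(q) characteristic polynomial is P(z) = 1 + 1.166z.
Invertibility requires all roots to lie outside the unit circle, i.e. |z| > 1 for every root.
This is linear in z: 1 + (1.166) z = 0  =>  z = -1/(1.166) = -0.857633,  |z| = 0.857633.
Moduli of all roots: 0.8576.
All moduli strictly greater than 1? No.
Verdict: Not invertible.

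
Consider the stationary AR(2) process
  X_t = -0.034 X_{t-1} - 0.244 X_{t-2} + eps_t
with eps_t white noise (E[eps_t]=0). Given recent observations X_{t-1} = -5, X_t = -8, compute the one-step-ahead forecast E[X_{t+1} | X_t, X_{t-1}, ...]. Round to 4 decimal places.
E[X_{t+1} \mid \mathcal F_t] = 1.4920

For an AR(p) model X_t = c + sum_i phi_i X_{t-i} + eps_t, the
one-step-ahead conditional mean is
  E[X_{t+1} | X_t, ...] = c + sum_i phi_i X_{t+1-i}.
Substitute known values:
  E[X_{t+1} | ...] = (-0.034) * (-8) + (-0.244) * (-5)
                   = 1.4920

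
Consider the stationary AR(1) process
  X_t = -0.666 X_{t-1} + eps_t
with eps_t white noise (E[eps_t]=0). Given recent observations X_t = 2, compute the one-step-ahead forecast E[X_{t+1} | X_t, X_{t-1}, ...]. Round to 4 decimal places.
E[X_{t+1} \mid \mathcal F_t] = -1.3320

For an AR(p) model X_t = c + sum_i phi_i X_{t-i} + eps_t, the
one-step-ahead conditional mean is
  E[X_{t+1} | X_t, ...] = c + sum_i phi_i X_{t+1-i}.
Substitute known values:
  E[X_{t+1} | ...] = (-0.666) * (2)
                   = -1.3320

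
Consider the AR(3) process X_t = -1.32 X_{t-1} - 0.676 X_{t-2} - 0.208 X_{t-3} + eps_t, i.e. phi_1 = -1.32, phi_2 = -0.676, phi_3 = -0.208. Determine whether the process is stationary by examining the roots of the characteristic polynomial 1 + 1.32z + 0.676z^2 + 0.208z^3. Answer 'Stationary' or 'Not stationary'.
\text{Stationary}

The AR(p) characteristic polynomial is P(z) = 1 + 1.32z + 0.676z^2 + 0.208z^3.
Stationarity requires all roots to lie outside the unit circle, i.e. |z| > 1 for every root.
Degree 3: look for a simple real root z0 first, then factor out (1 - z/z0) and solve the remaining quadratic.
Testing z0 = -1.25: P(-1.25) = 1 + (1.32)(-1.25) + (0.676)(-1.25)^2 + (0.208)(-1.25)^3
  = 1 + (-1.65) + (1.05625) + (-0.40625) = 0.  So z_0 = -1.25 is a root, |z_0| = 1.25.
Divide out the factor (1 + 0.8 z) = (1 - z/z0) (since 1/z0 = -0.8):
  P(z) = (1 + 0.8 z)(1 + (0.52) z + (0.26) z^2)
  [check: z-coef 0.52 - (-0.8) = 1.32; z^2-coef 0.26 - (-0.8)(0.52) = 0.676; z^3-coef -(-0.8)(0.26) = 0.208.]
Remaining roots from the quadratic factor 1 + (0.52) z + (0.26) z^2:
  Set 1 + (0.52) z + (0.26) z^2 = 0, i.e. a z^2 + b z + c = 0 with a = 0.26, b = 0.52, c = 1.
  Discriminant D = b^2 - 4ac = (0.52)^2 - 4*(0.26)*1 = 0.2704 - (1.04) = -0.7696.
  D < 0, so the roots are the complex-conjugate pair z = (-b +/- i sqrt(-D)) / (2a) = -1 +/- 1.6871i.
  For a conjugate pair |z|^2 = z * conj(z) = (product of roots) = c/a = 1/(0.26) = 3.846154, so |z| = sqrt(3.846154) = 1.9612 for both roots.
Moduli of all roots: 1.2500, 1.9612, 1.9612.
All moduli strictly greater than 1? Yes.
Verdict: Stationary.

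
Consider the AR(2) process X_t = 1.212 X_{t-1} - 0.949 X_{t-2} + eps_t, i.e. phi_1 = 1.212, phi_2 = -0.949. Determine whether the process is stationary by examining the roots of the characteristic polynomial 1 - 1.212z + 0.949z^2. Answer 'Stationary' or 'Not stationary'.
\text{Stationary}

The AR(p) characteristic polynomial is P(z) = 1 - 1.212z + 0.949z^2.
Stationarity requires all roots to lie outside the unit circle, i.e. |z| > 1 for every root.
Set 1 + (-1.212) z + (0.949) z^2 = 0, i.e. a z^2 + b z + c = 0 with a = 0.949, b = -1.212, c = 1.
Discriminant D = b^2 - 4ac = (-1.212)^2 - 4*(0.949)*1 = 1.468944 - (3.796) = -2.327056.
D < 0, so the roots are the complex-conjugate pair z = (-b +/- i sqrt(-D)) / (2a) = 0.6386 +/- 0.8037i.
For a conjugate pair |z|^2 = z * conj(z) = (product of roots) = c/a = 1/(0.949) = 1.053741, so |z| = sqrt(1.053741) = 1.0265 for both roots.
Moduli of all roots: 1.0265, 1.0265.
All moduli strictly greater than 1? Yes.
Verdict: Stationary.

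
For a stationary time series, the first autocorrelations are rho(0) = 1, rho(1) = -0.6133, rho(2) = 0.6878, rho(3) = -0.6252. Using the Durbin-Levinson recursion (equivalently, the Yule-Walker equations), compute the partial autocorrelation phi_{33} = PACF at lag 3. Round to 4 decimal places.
\phi_{33} = -0.2301

The PACF at lag k is phi_{kk}, the last component of the solution
to the Yule-Walker system G_k phi = r_k where
  (G_k)_{ij} = rho(|i - j|), (r_k)_i = rho(i), i,j = 1..k.
Equivalently, Durbin-Levinson gives phi_{kk} iteratively:
  phi_{11} = rho(1)
  phi_{kk} = [rho(k) - sum_{j=1..k-1} phi_{k-1,j} rho(k-j)]
            / [1 - sum_{j=1..k-1} phi_{k-1,j} rho(j)],
  phi_{k,j} = phi_{k-1,j} - phi_{kk} phi_{k-1,k-j},  j = 1..k-1.
Step k = 1:
  phi_11 = rho(1) = -0.6133.
Step k = 2:
  phi_22 = [rho(2) - phi_11 rho(1)] / [1 - phi_11 rho(1)] = [0.6878 - (-0.6133)(-0.6133)] / [1 - (-0.6133)(-0.6133)]
         = 0.31166311 / 0.62386311 = 0.49957.
  Update: phi_21 = phi_11 - phi_22 phi_11 = -0.6133 - (0.49957)(-0.6133) = -0.306914.
Step k = 3:
  phi_33 = [rho(3) - phi_21 rho(2) - phi_22 rho(1)] / [1 - phi_21 rho(1) - phi_22 rho(2)]
    numerator   = -0.6252 - (-0.306914)(0.6878) - (0.49957)(-0.6133) = -0.10771852
    denominator = 1 - (-0.306914)(-0.6133) - (0.49957)(0.6878) = 0.46816566
  phi_33 = -0.10771852 / 0.46816566 = -0.2301.
Therefore phi_{33} = -0.2301.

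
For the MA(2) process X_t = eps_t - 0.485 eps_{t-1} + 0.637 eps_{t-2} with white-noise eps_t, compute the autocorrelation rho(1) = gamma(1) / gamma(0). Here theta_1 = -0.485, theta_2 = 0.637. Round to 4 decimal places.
\rho(1) = -0.4838

For an MA(q) process with theta_0 = 1, the autocovariance is
  gamma(k) = sigma^2 * sum_{i=0..q-k} theta_i * theta_{i+k},
and rho(k) = gamma(k) / gamma(0). Sigma^2 cancels.
  numerator   = (1)*(-0.485) + (-0.485)*(0.637) = -0.793945.
  denominator = (1)^2 + (-0.485)^2 + (0.637)^2 = 1.640994.
  rho(1) = -0.793945 / 1.640994 = -0.4838.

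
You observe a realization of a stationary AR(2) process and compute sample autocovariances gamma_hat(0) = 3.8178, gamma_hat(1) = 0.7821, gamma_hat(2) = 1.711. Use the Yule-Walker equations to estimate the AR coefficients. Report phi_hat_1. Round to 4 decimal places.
\hat\phi_{1} = 0.1180

The Yule-Walker equations for an AR(p) process read, in matrix form,
  Gamma_p phi = r_p,   with   (Gamma_p)_{ij} = gamma(|i - j|),
                       (r_p)_i = gamma(i),   i,j = 1..p.
Substitute the sample gammas (Toeplitz matrix and right-hand side of size 2):
  Gamma_p = [[3.8178, 0.7821], [0.7821, 3.8178]]
  r_p     = [0.7821, 1.711]
Written out:
  3.8178 phi_1 + 0.7821 phi_2 = 0.7821
  0.7821 phi_1 + 3.8178 phi_2 = 1.711
Solve by Cramer's rule:
  det = gamma(0)^2 - gamma(1)^2 = (3.8178)^2 - (0.7821)^2 = 14.57559684 - 0.61168041 = 13.96391643
  phi_hat_1 = [gamma(1) gamma(0) - gamma(1) gamma(2)] / det = [(0.7821)(3.8178) - (0.7821)(1.711)] / 13.96391643 = 1.64772828 / 13.96391643 = 0.118
  phi_hat_2 = [gamma(0) gamma(2) - gamma(1)^2] / det = [(3.8178)(1.711) - (0.7821)^2] / 13.96391643 = 5.92057539 / 13.96391643 = 0.424
So phi_hat = [0.1180, 0.4240].
Therefore phi_hat_1 = 0.1180.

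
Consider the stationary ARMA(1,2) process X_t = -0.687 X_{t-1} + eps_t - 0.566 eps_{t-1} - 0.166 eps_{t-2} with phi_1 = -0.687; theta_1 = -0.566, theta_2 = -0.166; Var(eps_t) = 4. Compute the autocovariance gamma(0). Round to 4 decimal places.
\gamma(0) = 13.9371

Multiply the model equation by X_{t-k} and take expectations. With theta_0 = psi_0 = 1 and psi_j the MA(infinity) weights, this gives
  gamma(k) - sum_i phi_i gamma(k-i) = c_k,
  c_k = sigma^2 * sum_{j=k..q} theta_j psi_{j-k}   (c_k = 0 for k > q),
using gamma(-m) = gamma(m).
psi-weights needed (psi_j = theta_j + sum_i phi_i psi_{j-i}):
  psi_1 = theta_1 + phi_1 = -0.566 + (-0.687) = -1.253
  psi_2 = theta_2 + phi_1 psi_1 = -0.166 + (-0.687)(-1.253) = 0.694811
Right-hand sides:
  c_0 = sigma^2 (1 + theta_1 psi_1 + theta_2 psi_2) = 4 * (1 + (-0.566)(-1.253) + (-0.166)(0.694811)) = 4 * 1.593859 = 6.375437
  c_1 = sigma^2 (theta_1 + theta_2 psi_1) = 4 * (-0.566 + (-0.166)(-1.253)) = -1.432008
  c_2 = sigma^2 theta_2 = 4 * (-0.166) = -0.664
Equations for k = 0 and k = 1 (AR order 1):
  gamma(0) = phi_1 gamma(1) + c_0
  gamma(1) = phi_1 gamma(0) + c_1
Substituting the second into the first: gamma(0) (1 - phi_1^2) = c_0 + phi_1 c_1, so
  gamma(0) = (c_0 + phi_1 c_1) / (1 - phi_1^2) = (6.375437 + (-0.687)(-1.432008)) / (1 - (-0.687)^2) = 7.359227 / 0.528031 = 13.937112.
Therefore gamma(0) = 13.9371 (to 4 decimal places).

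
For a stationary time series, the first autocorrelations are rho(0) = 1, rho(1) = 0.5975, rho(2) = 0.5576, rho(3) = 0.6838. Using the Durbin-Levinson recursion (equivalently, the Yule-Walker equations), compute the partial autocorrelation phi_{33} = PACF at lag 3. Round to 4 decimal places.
\phi_{33} = 0.4620

The PACF at lag k is phi_{kk}, the last component of the solution
to the Yule-Walker system G_k phi = r_k where
  (G_k)_{ij} = rho(|i - j|), (r_k)_i = rho(i), i,j = 1..k.
Equivalently, Durbin-Levinson gives phi_{kk} iteratively:
  phi_{11} = rho(1)
  phi_{kk} = [rho(k) - sum_{j=1..k-1} phi_{k-1,j} rho(k-j)]
            / [1 - sum_{j=1..k-1} phi_{k-1,j} rho(j)],
  phi_{k,j} = phi_{k-1,j} - phi_{kk} phi_{k-1,k-j},  j = 1..k-1.
Step k = 1:
  phi_11 = rho(1) = 0.5975.
Step k = 2:
  phi_22 = [rho(2) - phi_11 rho(1)] / [1 - phi_11 rho(1)] = [0.5576 - (0.5975)(0.5975)] / [1 - (0.5975)(0.5975)]
         = 0.20059375 / 0.64299375 = 0.311968.
  Update: phi_21 = phi_11 - phi_22 phi_11 = 0.5975 - (0.311968)(0.5975) = 0.411099.
Step k = 3:
  phi_33 = [rho(3) - phi_21 rho(2) - phi_22 rho(1)] / [1 - phi_21 rho(1) - phi_22 rho(2)]
    numerator   = 0.6838 - (0.411099)(0.5576) - (0.311968)(0.5975) = 0.26817014
    denominator = 1 - (0.411099)(0.5975) - (0.311968)(0.5576) = 0.58041483
  phi_33 = 0.26817014 / 0.58041483 = 0.462.
Therefore phi_{33} = 0.4620.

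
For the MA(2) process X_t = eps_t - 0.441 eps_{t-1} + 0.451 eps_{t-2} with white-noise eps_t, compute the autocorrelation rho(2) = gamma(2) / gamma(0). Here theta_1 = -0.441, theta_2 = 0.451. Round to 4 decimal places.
\rho(2) = 0.3226

For an MA(q) process with theta_0 = 1, the autocovariance is
  gamma(k) = sigma^2 * sum_{i=0..q-k} theta_i * theta_{i+k},
and rho(k) = gamma(k) / gamma(0). Sigma^2 cancels.
  numerator   = (1)*(0.451) = 0.451.
  denominator = (1)^2 + (-0.441)^2 + (0.451)^2 = 1.397882.
  rho(2) = 0.451 / 1.397882 = 0.3226.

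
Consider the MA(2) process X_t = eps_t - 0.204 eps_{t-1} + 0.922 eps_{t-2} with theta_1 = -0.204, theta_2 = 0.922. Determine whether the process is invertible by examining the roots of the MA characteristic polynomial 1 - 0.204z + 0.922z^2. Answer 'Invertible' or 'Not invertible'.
\text{Invertible}

The MA(q) characteristic polynomial is P(z) = 1 - 0.204z + 0.922z^2.
Invertibility requires all roots to lie outside the unit circle, i.e. |z| > 1 for every root.
Set 1 + (-0.204) z + (0.922) z^2 = 0, i.e. a z^2 + b z + c = 0 with a = 0.922, b = -0.204, c = 1.
Discriminant D = b^2 - 4ac = (-0.204)^2 - 4*(0.922)*1 = 0.041616 - (3.688) = -3.646384.
D < 0, so the roots are the complex-conjugate pair z = (-b +/- i sqrt(-D)) / (2a) = 0.1106 +/- 1.0355i.
For a conjugate pair |z|^2 = z * conj(z) = (product of roots) = c/a = 1/(0.922) = 1.084599, so |z| = sqrt(1.084599) = 1.0414 for both roots.
Moduli of all roots: 1.0414, 1.0414.
All moduli strictly greater than 1? Yes.
Verdict: Invertible.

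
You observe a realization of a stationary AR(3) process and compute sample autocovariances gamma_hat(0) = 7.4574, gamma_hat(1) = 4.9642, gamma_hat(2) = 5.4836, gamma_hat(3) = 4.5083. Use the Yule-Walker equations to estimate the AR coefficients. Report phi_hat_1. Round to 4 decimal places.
\hat\phi_{1} = 0.2870

The Yule-Walker equations for an AR(p) process read, in matrix form,
  Gamma_p phi = r_p,   with   (Gamma_p)_{ij} = gamma(|i - j|),
                       (r_p)_i = gamma(i),   i,j = 1..p.
Substitute the sample gammas (Toeplitz matrix and right-hand side of size 3):
  Gamma_p = [[7.4574, 4.9642, 5.4836], [4.9642, 7.4574, 4.9642], [5.4836, 4.9642, 7.4574]]
  r_p     = [4.9642, 5.4836, 4.5083]
Written out (R1..R3):
  (R1) 7.4574 phi_1 + 4.9642 phi_2 + 5.4836 phi_3 = 4.9642
  (R2) 4.9642 phi_1 + 7.4574 phi_2 + 4.9642 phi_3 = 5.4836
  (R3) 5.4836 phi_1 + 4.9642 phi_2 + 7.4574 phi_3 = 4.5083
Gaussian elimination:
  R2 <- R2 - (4.9642/7.4574) R1 = R2 - (0.665674) R1:  4.152859 phi_2 + 1.313908 phi_3 = 2.179059
  R3 <- R3 - (5.4836/7.4574) R1 = R3 - (0.735323) R1:  1.313908 phi_2 + 3.425181 phi_3 = 0.858008
  R3 <- R3 - (1.313908/4.152859) R2 = R3 - (0.316386) R2:  3.009479 phi_3 = 0.168583
Back-substitution:
  phi_hat_3 = 0.168583 / 3.009479 = 0.056017
  phi_hat_2 = (2.179059 - (1.313908)(0.056017)) / 4.152859 = 0.50699
  phi_hat_1 = (4.9642 - (4.9642)(0.50699) - (5.4836)(0.056017)) / 7.4574 = 0.286993
So phi_hat = [0.2870, 0.5070, 0.0560].
Therefore phi_hat_1 = 0.2870.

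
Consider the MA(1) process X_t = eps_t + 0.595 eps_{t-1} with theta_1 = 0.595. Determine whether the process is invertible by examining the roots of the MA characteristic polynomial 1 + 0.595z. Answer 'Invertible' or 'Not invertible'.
\text{Invertible}

The MA(q) characteristic polynomial is P(z) = 1 + 0.595z.
Invertibility requires all roots to lie outside the unit circle, i.e. |z| > 1 for every root.
This is linear in z: 1 + (0.595) z = 0  =>  z = -1/(0.595) = -1.680672,  |z| = 1.680672.
Moduli of all roots: 1.6807.
All moduli strictly greater than 1? Yes.
Verdict: Invertible.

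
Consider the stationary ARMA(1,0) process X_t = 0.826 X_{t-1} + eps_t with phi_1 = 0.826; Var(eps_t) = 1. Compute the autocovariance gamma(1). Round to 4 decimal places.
\gamma(1) = 2.5997

Multiply the model equation by X_{t-k} and take expectations. With theta_0 = psi_0 = 1 and psi_j the MA(infinity) weights, this gives
  gamma(k) - sum_i phi_i gamma(k-i) = c_k,
  c_k = sigma^2 * sum_{j=k..q} theta_j psi_{j-k}   (c_k = 0 for k > q),
using gamma(-m) = gamma(m).
Pure AR (q = 0): c_0 = sigma^2 = 1, c_k = 0 for k >= 1.
Equations for k = 0 and k = 1 (AR order 1):
  gamma(0) = phi_1 gamma(1) + c_0
  gamma(1) = phi_1 gamma(0) + c_1
Substituting the second into the first: gamma(0) (1 - phi_1^2) = c_0 + phi_1 c_1, so
  gamma(0) = c_0 / (1 - phi_1^2) = 1 / (1 - (0.826)^2) = 1 / 0.317724 = 3.147386.
  gamma(1) = phi_1 gamma(0) = (0.826)(3.147386) = 2.599741.
Therefore gamma(1) = 2.5997 (to 4 decimal places).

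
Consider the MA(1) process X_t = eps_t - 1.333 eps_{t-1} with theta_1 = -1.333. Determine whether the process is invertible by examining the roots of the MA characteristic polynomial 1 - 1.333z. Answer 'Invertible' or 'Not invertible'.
\text{Not invertible}

The MA(q) characteristic polynomial is P(z) = 1 - 1.333z.
Invertibility requires all roots to lie outside the unit circle, i.e. |z| > 1 for every root.
This is linear in z: 1 + (-1.333) z = 0  =>  z = -1/(-1.333) = 0.750188,  |z| = 0.750188.
Moduli of all roots: 0.7502.
All moduli strictly greater than 1? No.
Verdict: Not invertible.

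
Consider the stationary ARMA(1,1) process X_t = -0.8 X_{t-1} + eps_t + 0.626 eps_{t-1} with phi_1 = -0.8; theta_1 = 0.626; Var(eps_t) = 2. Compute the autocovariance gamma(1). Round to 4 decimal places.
\gamma(1) = -0.4826

Multiply the model equation by X_{t-k} and take expectations. With theta_0 = psi_0 = 1 and psi_j the MA(infinity) weights, this gives
  gamma(k) - sum_i phi_i gamma(k-i) = c_k,
  c_k = sigma^2 * sum_{j=k..q} theta_j psi_{j-k}   (c_k = 0 for k > q),
using gamma(-m) = gamma(m).
psi-weights needed (psi_j = theta_j + sum_i phi_i psi_{j-i}):
  psi_1 = theta_1 + phi_1 = 0.626 + (-0.8) = -0.174
Right-hand sides:
  c_0 = sigma^2 (1 + theta_1 psi_1) = 2 * (1 + (0.626)(-0.174)) = 2 * 0.891076 = 1.782152
  c_1 = sigma^2 theta_1 = 2 * (0.626) = 1.252
  c_2 = 0
Equations for k = 0 and k = 1 (AR order 1):
  gamma(0) = phi_1 gamma(1) + c_0
  gamma(1) = phi_1 gamma(0) + c_1
Substituting the second into the first: gamma(0) (1 - phi_1^2) = c_0 + phi_1 c_1, so
  gamma(0) = (c_0 + phi_1 c_1) / (1 - phi_1^2) = (1.782152 + (-0.8)(1.252)) / (1 - (-0.8)^2) = 0.780552 / 0.36 = 2.1682.
  gamma(1) = phi_1 gamma(0) + c_1 = (-0.8)(2.1682) + (1.252) = -0.48256.
Therefore gamma(1) = -0.4826 (to 4 decimal places).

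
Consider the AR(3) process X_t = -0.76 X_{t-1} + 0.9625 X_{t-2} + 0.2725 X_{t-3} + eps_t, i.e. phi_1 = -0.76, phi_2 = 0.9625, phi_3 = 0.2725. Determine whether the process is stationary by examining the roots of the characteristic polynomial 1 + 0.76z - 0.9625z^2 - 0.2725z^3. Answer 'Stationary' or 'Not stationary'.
\text{Not stationary}

The AR(p) characteristic polynomial is P(z) = 1 + 0.76z - 0.9625z^2 - 0.2725z^3.
Stationarity requires all roots to lie outside the unit circle, i.e. |z| > 1 for every root.
Degree 3: look for a simple real root z0 first, then factor out (1 - z/z0) and solve the remaining quadratic.
Testing z0 = -4: P(-4) = 1 + (0.76)(-4) + (-0.9625)(-4)^2 + (-0.2725)(-4)^3
  = 1 + (-3.04) + (-15.4) + (17.44) = 0.  So z_0 = -4 is a root, |z_0| = 4.
Divide out the factor (1 + 0.25 z) = (1 - z/z0) (since 1/z0 = -0.25):
  P(z) = (1 + 0.25 z)(1 + (0.51) z + (-1.09) z^2)
  [check: z-coef 0.51 - (-0.25) = 0.76; z^2-coef -1.09 - (-0.25)(0.51) = -0.9625; z^3-coef -(-0.25)(-1.09) = -0.2725.]
Remaining roots from the quadratic factor 1 + (0.51) z + (-1.09) z^2:
  Set 1 + (0.51) z + (-1.09) z^2 = 0, i.e. a z^2 + b z + c = 0 with a = -1.09, b = 0.51, c = 1.
  Discriminant D = b^2 - 4ac = (0.51)^2 - 4*(-1.09)*1 = 0.2601 - (-4.36) = 4.6201.
  D >= 0, so the roots are real: z = (-b +/- sqrt(D)) / (2a) = (-0.51 +/- 2.149442) / (-2.18).
    z_1 = (-0.51 + 2.149442) / (-2.18) = -0.752,   |z_1| = 0.752.
    z_2 = (-0.51 - 2.149442) / (-2.18) = 1.2199,   |z_2| = 1.2199.
Moduli of all roots: 4.0000, 0.7520, 1.2199.
All moduli strictly greater than 1? No.
Verdict: Not stationary.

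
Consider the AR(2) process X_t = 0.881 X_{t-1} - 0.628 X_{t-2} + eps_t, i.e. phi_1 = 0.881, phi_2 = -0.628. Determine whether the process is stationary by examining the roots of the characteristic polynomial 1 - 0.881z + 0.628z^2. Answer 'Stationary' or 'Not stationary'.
\text{Stationary}

The AR(p) characteristic polynomial is P(z) = 1 - 0.881z + 0.628z^2.
Stationarity requires all roots to lie outside the unit circle, i.e. |z| > 1 for every root.
Set 1 + (-0.881) z + (0.628) z^2 = 0, i.e. a z^2 + b z + c = 0 with a = 0.628, b = -0.881, c = 1.
Discriminant D = b^2 - 4ac = (-0.881)^2 - 4*(0.628)*1 = 0.776161 - (2.512) = -1.735839.
D < 0, so the roots are the complex-conjugate pair z = (-b +/- i sqrt(-D)) / (2a) = 0.7014 +/- 1.049i.
For a conjugate pair |z|^2 = z * conj(z) = (product of roots) = c/a = 1/(0.628) = 1.592357, so |z| = sqrt(1.592357) = 1.2619 for both roots.
Moduli of all roots: 1.2619, 1.2619.
All moduli strictly greater than 1? Yes.
Verdict: Stationary.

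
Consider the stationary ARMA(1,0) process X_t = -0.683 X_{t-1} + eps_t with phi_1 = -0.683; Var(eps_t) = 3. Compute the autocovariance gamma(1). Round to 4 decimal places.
\gamma(1) = -3.8406

Multiply the model equation by X_{t-k} and take expectations. With theta_0 = psi_0 = 1 and psi_j the MA(infinity) weights, this gives
  gamma(k) - sum_i phi_i gamma(k-i) = c_k,
  c_k = sigma^2 * sum_{j=k..q} theta_j psi_{j-k}   (c_k = 0 for k > q),
using gamma(-m) = gamma(m).
Pure AR (q = 0): c_0 = sigma^2 = 3, c_k = 0 for k >= 1.
Equations for k = 0 and k = 1 (AR order 1):
  gamma(0) = phi_1 gamma(1) + c_0
  gamma(1) = phi_1 gamma(0) + c_1
Substituting the second into the first: gamma(0) (1 - phi_1^2) = c_0 + phi_1 c_1, so
  gamma(0) = c_0 / (1 - phi_1^2) = 3 / (1 - (-0.683)^2) = 3 / 0.533511 = 5.623127.
  gamma(1) = phi_1 gamma(0) = (-0.683)(5.623127) = -3.840596.
Therefore gamma(1) = -3.8406 (to 4 decimal places).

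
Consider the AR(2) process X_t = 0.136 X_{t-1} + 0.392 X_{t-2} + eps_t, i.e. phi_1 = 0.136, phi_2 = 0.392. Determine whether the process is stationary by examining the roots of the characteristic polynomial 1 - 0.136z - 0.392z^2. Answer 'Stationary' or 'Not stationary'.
\text{Stationary}

The AR(p) characteristic polynomial is P(z) = 1 - 0.136z - 0.392z^2.
Stationarity requires all roots to lie outside the unit circle, i.e. |z| > 1 for every root.
Set 1 + (-0.136) z + (-0.392) z^2 = 0, i.e. a z^2 + b z + c = 0 with a = -0.392, b = -0.136, c = 1.
Discriminant D = b^2 - 4ac = (-0.136)^2 - 4*(-0.392)*1 = 0.018496 - (-1.568) = 1.586496.
D >= 0, so the roots are real: z = (-b +/- sqrt(D)) / (2a) = (0.136 +/- 1.259562) / (-0.784).
  z_1 = (0.136 + 1.259562) / (-0.784) = -1.7801,   |z_1| = 1.7801.
  z_2 = (0.136 - 1.259562) / (-0.784) = 1.4331,   |z_2| = 1.4331.
Moduli of all roots: 1.7801, 1.4331.
All moduli strictly greater than 1? Yes.
Verdict: Stationary.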